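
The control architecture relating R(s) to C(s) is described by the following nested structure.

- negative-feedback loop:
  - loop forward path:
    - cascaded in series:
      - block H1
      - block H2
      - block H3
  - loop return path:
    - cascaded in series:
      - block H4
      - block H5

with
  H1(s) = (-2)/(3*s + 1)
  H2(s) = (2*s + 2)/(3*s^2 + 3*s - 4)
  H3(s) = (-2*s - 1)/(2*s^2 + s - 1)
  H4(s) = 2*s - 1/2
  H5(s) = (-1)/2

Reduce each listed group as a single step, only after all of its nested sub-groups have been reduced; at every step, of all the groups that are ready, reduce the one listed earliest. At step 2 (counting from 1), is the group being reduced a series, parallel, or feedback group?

Step 1: series reduction of H1, H2, H3
Step 2: series reduction of H4, H5
Step 3: feedback reduction of (H1*H2*H3), (H4*H5)
Step 2 collapses a series group.

Answer: series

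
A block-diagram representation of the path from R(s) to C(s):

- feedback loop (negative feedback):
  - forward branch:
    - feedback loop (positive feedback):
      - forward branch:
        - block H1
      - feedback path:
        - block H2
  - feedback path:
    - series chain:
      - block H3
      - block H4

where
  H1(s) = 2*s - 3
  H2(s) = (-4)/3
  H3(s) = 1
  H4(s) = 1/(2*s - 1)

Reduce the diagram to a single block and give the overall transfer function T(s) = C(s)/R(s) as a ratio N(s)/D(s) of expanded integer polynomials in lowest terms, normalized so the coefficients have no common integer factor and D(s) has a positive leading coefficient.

[1] reduce the feedback loop with forward H1 and return H2 -> (6*s - 9)/(8*s - 9)
[2] series reduction of H3, H4 -> 1/(2*s - 1)
[3] feedback reduction of [H1/(1-H1*H2)], (H3*H4), which is the overall transfer function T(s) = C(s)/R(s) in lowest terms

Answer: (12*s^2 - 24*s + 9)/(16*s^2 - 20*s)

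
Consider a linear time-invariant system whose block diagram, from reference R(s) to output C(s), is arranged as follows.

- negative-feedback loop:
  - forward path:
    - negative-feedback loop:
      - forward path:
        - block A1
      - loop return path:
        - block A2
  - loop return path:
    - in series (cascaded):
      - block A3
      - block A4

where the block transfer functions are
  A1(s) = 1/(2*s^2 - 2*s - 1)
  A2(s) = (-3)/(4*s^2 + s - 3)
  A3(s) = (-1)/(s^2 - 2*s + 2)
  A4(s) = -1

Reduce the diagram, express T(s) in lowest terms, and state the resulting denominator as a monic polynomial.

Answer: s^6 - 11*s^5/4 + 2*s^4 + 17*s^3/8 - 15*s^2/4 + 11*s/8 - 3/8

Working:
Step 1 - feedback reduction of A1, A2; result (4*s^2 + s - 3)/(8*s^4 - 6*s^3 - 12*s^2 + 5*s)
Step 2 - cascade A3, A4; result 1/(s^2 - 2*s + 2)
Step 3 - close the feedback loop around [A1/(1+A1*A2)], (A3*A4); result (4*s^4 - 7*s^3 + 3*s^2 + 8*s - 6)/(8*s^6 - 22*s^5 + 16*s^4 + 17*s^3 - 30*s^2 + 11*s - 3)
The result of step 3 is T(s) in lowest terms. Its denominator has leading coefficient 8; dividing the denominator through by 8 makes it monic.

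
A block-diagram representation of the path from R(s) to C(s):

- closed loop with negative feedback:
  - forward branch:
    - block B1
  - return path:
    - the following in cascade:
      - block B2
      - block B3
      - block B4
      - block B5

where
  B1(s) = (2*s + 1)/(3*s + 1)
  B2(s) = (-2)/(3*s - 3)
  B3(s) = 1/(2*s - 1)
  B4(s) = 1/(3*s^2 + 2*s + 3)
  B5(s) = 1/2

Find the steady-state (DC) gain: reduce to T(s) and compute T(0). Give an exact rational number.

The answer is 9/8.

Reasoning:
1. cascade B2, B3, B4, B5 gives (-1)/(18*s^4 - 15*s^3 + 9*s^2 - 21*s + 9)
2. feedback reduction of B1, (B2*B3*B4*B5) gives (36*s^5 - 12*s^4 + 3*s^3 - 33*s^2 - 3*s + 9)/(54*s^5 - 27*s^4 + 12*s^3 - 54*s^2 + 4*s + 8)
DC gain: substitute s = 0 into T(s) from step 2: T(0) = 9/8.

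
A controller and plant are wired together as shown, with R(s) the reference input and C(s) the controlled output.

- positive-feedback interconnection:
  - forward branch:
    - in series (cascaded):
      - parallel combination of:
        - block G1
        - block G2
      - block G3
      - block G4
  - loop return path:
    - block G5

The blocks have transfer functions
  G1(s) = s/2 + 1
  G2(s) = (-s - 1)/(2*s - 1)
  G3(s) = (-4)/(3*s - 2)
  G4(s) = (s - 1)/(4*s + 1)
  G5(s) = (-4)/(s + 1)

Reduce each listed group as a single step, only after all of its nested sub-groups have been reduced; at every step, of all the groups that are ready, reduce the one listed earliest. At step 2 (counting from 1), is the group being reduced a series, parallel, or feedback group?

Answer: series

Working:
Step 1. reduce the parallel group G1, G2
Step 2. cascade (G1+G2), G3, G4
Step 3. close the feedback loop around ((G1+G2)*G3*G4), G5
Step 2 collapses a series group.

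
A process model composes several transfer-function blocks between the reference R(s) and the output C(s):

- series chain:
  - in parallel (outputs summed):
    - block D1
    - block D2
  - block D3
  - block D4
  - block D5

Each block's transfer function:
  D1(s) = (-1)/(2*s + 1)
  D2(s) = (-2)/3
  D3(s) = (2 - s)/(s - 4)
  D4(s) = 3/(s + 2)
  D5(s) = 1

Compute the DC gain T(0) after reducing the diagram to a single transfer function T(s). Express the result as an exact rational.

Step 1. reduce the parallel group D1, D2, giving (-4*s - 5)/(6*s + 3)
Step 2. multiply (D1+D2), D3, D4, D5 (series), giving (4*s^2 - 3*s - 10)/(2*s^3 - 3*s^2 - 18*s - 8)
The step-2 result is T(s). Setting s = 0: T(0) = -10/(-8) = 5/4.

Therefore the answer is 5/4.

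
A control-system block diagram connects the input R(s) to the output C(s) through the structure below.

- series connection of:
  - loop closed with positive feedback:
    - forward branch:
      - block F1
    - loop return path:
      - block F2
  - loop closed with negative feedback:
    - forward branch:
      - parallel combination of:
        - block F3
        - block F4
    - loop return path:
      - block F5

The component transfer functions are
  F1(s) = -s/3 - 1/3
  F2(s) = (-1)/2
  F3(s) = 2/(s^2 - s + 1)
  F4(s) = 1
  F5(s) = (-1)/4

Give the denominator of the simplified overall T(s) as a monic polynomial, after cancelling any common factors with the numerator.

Step 1 - collapse the loop (F1 forward, F2 return), giving (2*s + 2)/(s - 5)
Step 2 - reduce the parallel group F3, F4, giving (s^2 - s + 3)/(s^2 - s + 1)
Step 3 - reduce the feedback loop with forward (F3+F4) and return F5, giving (4*s^2 - 4*s + 12)/(3*s^2 - 3*s + 1)
Step 4 - cascade [F1/(1-F1*F2)], [(F3+F4)/(1+(F3+F4)*F5)], giving (8*s^3 + 16*s + 24)/(3*s^3 - 18*s^2 + 16*s - 5)
T(s) is the step-4 result (common factors already cancelled). Leading coefficient of the denominator: 3. Divide through by 3 for the monic polynomial.

Final answer: s^3 - 6*s^2 + 16*s/3 - 5/3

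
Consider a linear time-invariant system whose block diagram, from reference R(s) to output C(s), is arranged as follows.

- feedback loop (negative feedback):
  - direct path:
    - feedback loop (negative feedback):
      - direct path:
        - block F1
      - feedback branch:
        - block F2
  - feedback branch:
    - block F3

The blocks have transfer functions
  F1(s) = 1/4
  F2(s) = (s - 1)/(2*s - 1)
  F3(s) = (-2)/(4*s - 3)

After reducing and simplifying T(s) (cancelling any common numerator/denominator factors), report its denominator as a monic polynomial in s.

Step 1. reduce the feedback loop with forward F1 and return F2: (2*s - 1)/(9*s - 5)
Step 2. reduce the feedback loop with forward [F1/(1+F1*F2)] and return F3: (8*s^2 - 10*s + 3)/(36*s^2 - 51*s + 17)
That last expression is T(s), already simplified. Scaling its denominator by 1/36 (the reciprocal of the leading coefficient) yields the monic denominator.

Therefore the answer is s^2 - 17*s/12 + 17/36.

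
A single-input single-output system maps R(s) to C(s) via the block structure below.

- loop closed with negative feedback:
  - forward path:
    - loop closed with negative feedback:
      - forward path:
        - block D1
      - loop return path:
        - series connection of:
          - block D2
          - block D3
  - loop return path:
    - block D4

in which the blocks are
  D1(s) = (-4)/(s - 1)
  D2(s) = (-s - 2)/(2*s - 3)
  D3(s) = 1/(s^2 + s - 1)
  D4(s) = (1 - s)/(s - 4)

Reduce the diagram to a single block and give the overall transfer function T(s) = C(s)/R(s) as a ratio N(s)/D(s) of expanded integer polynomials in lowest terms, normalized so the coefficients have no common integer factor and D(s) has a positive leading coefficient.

The answer is (-8*s^4 + 36*s^3 + 4*s^2 - 92*s + 48)/(2*s^5 - 3*s^4 - 4*s^3 + 12*s^2 - 11*s - 32).

Reasoning:
Step 1: reduce the series chain D2, D3 gives (-s - 2)/(2*s^3 - s^2 - 5*s + 3)
Step 2: apply the feedback formula to D1, (D2*D3) gives (-8*s^3 + 4*s^2 + 20*s - 12)/(2*s^4 - 3*s^3 - 4*s^2 + 12*s + 5)
Step 3: close the feedback loop around [D1/(1+D1*(D2*D3))], D4: this yields T(s), and no further normalization is needed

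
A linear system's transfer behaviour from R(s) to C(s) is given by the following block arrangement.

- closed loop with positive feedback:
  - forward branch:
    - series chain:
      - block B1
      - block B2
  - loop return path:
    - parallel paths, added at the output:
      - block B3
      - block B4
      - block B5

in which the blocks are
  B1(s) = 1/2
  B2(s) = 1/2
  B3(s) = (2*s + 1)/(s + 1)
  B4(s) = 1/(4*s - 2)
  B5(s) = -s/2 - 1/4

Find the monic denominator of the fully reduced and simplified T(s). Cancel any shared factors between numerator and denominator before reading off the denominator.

[1] cascade B1, B2 gives 1/4
[2] parallel reduction of B3, B4, B5 gives (-4*s^3 + 12*s^2 + 3*s - 1)/(8*s^2 + 4*s - 4)
[3] reduce the feedback loop with forward (B1*B2) and return (B3+B4+B5) gives (8*s^2 + 4*s - 4)/(4*s^3 + 20*s^2 + 13*s - 15)
Step 3 gives the fully reduced T(s), with no common factor left to cancel. The denominator's leading coefficient is 4, so divide each of its coefficients by 4 to get the monic form.

Answer: s^3 + 5*s^2 + 13*s/4 - 15/4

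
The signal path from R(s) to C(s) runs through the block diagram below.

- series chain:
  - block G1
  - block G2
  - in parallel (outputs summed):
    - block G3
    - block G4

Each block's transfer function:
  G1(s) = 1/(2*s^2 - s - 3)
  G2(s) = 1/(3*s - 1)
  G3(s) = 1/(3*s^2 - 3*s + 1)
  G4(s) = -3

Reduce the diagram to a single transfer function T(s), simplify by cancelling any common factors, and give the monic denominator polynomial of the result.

1. combine G3, G4 in parallel = (-9*s^2 + 9*s - 2)/(3*s^2 - 3*s + 1)
2. combine G1, G2, (G3+G4) in series = (2 - 3*s)/(6*s^4 - 9*s^3 - 4*s^2 + 8*s - 3)
Step 2 gives the fully reduced T(s), with no common factor left to cancel. The denominator's leading coefficient is 6, so divide each of its coefficients by 6 to get the monic form.

Hence the answer: s^4 - 3*s^3/2 - 2*s^2/3 + 4*s/3 - 1/2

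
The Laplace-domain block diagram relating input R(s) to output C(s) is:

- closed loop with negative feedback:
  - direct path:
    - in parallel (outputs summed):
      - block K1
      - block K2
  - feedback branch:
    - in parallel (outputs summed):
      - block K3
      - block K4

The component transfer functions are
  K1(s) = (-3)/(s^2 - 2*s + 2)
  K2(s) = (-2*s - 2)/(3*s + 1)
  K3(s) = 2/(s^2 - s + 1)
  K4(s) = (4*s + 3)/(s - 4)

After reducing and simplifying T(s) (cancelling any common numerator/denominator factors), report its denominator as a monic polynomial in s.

The answer is s^6 + 2*s^5 + 58*s^3/5 - 18*s/5 - 27/5.

Reasoning:
1. add K1, K2 (parallel) gives (-2*s^3 + 2*s^2 - 9*s - 7)/(3*s^3 - 5*s^2 + 4*s + 2)
2. sum the parallel branches K3, K4 gives (4*s^3 - s^2 + 3*s - 5)/(s^3 - 5*s^2 + 5*s - 4)
3. apply the feedback formula to (K1+K2), (K3+K4) gives (2*s^6 - 12*s^5 + 29*s^4 - 56*s^3 + 18*s^2 - s - 28)/(5*s^6 + 10*s^5 + 58*s^3 - 18*s - 27)
T(s) is the step-3 result (common factors already cancelled). Leading coefficient of the denominator: 5. Divide through by 5 for the monic polynomial.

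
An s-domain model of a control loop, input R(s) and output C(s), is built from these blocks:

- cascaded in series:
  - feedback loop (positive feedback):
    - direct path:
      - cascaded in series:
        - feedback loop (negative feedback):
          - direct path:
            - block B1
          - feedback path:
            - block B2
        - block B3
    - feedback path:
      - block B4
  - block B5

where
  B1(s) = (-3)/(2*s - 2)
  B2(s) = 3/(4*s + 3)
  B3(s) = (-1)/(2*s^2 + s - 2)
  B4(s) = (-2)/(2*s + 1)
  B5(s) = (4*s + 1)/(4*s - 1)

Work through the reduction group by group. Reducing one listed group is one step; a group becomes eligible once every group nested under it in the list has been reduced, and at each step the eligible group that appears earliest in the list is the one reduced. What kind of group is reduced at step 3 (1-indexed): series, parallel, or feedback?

The answer is feedback.

Reasoning:
(1) close the feedback loop around B1, B2
(2) combine [B1/(1+B1*B2)], B3 in series
(3) feedback reduction of ([B1/(1+B1*B2)]*B3), B4
(4) series reduction of [([B1/(1+B1*B2)]*B3)/(1-([B1/(1+B1*B2)]*B3)*B4)], B5
Step 3: feedback.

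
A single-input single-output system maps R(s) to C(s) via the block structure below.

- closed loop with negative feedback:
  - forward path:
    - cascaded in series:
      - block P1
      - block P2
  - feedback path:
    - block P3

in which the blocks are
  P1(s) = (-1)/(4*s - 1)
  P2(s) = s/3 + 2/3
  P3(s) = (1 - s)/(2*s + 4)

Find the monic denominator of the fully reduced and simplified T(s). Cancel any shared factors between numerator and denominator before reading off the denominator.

Step 1 - reduce the series chain P1, P2 -> (-s - 2)/(12*s - 3)
Step 2 - collapse the loop ((P1*P2) forward, P3 return) -> (-2*s - 4)/(25*s - 7)
Step 2 gives the fully reduced T(s), with no common factor left to cancel. The denominator's leading coefficient is 25, so divide each of its coefficients by 25 to get the monic form.

Therefore the answer is s - 7/25.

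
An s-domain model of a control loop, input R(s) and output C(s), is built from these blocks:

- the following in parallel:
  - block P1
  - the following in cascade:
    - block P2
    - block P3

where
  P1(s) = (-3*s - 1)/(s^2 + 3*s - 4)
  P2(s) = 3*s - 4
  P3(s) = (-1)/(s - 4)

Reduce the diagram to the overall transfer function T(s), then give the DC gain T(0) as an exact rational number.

Step 1: cascade P2, P3 gives (4 - 3*s)/(s - 4)
Step 2: sum the parallel branches P1, (P2*P3) gives (-3*s^3 - 8*s^2 + 35*s - 12)/(s^3 - s^2 - 16*s + 16)
The step-2 result is T(s). Setting s = 0: T(0) = -12/16 = -3/4.

Final answer: -3/4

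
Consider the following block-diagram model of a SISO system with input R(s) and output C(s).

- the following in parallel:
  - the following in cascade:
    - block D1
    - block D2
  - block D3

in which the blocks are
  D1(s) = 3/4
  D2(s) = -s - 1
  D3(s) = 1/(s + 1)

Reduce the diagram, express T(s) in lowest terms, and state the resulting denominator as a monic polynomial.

The answer is s + 1.

Reasoning:
[1] multiply D1, D2 (series) gives -3*s/4 - 3/4
[2] add (D1*D2), D3 (parallel) gives (-3*s^2 - 6*s + 1)/(4*s + 4)
T(s) is the step-2 result (common factors already cancelled). Leading coefficient of the denominator: 4. Divide through by 4 for the monic polynomial.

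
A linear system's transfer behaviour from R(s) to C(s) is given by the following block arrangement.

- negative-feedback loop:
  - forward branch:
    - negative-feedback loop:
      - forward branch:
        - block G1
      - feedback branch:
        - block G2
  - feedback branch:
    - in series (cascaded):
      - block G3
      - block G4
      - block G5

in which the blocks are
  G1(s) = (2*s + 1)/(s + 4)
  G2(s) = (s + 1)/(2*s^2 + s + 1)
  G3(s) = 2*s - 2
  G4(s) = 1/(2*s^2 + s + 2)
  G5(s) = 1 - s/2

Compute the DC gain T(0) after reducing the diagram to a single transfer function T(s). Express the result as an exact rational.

[1] close the feedback loop around G1, G2 gives (4*s^3 + 4*s^2 + 3*s + 1)/(2*s^3 + 11*s^2 + 8*s + 5)
[2] combine G3, G4, G5 in series gives (-s^2 + 3*s - 2)/(2*s^2 + s + 2)
[3] close the feedback loop around [G1/(1+G1*G2)], (G3*G4*G5) gives (8*s^5 + 12*s^4 + 18*s^3 + 13*s^2 + 7*s + 2)/(32*s^4 + 32*s^3 + 40*s^2 + 18*s + 8)
That last expression is T(s); at s = 0 only the constant terms survive, so T(0) = 2/8 = 1/4.

Final answer: 1/4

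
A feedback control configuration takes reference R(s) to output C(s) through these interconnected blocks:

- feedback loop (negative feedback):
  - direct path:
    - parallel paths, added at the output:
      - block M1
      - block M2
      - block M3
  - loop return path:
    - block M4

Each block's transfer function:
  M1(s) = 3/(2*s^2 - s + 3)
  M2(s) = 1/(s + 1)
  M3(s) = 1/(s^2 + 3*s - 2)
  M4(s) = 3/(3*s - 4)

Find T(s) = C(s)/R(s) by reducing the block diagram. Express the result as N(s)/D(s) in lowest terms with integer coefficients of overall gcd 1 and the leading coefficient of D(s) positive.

First reduce the diagram to T(s).

Step 1: parallel reduction of M1, M2, M3 -> (2*s^4 + 10*s^3 + 9*s^2 + 16*s - 9)/(2*s^5 + 7*s^4 + s^3 + 7*s^2 + 5*s - 6)
Step 2: close the feedback loop around (M1+M2+M3), M4: this yields T(s), and no further normalization is needed

Answer: (6*s^5 + 22*s^4 - 13*s^3 + 12*s^2 - 91*s + 36)/(6*s^6 + 13*s^5 - 19*s^4 + 47*s^3 + 14*s^2 + 10*s - 3)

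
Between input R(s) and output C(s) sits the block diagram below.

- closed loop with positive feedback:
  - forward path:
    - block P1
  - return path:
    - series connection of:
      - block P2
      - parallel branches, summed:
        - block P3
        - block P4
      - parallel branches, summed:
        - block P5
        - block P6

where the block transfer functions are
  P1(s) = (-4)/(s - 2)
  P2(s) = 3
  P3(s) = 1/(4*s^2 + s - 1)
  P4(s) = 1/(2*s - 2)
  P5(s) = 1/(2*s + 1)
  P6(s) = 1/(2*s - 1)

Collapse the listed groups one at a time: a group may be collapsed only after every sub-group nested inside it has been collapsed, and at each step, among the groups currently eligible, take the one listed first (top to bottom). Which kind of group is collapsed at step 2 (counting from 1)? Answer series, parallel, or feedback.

(1) parallel reduction of P3, P4
(2) add P5, P6 (parallel)
(3) reduce the series chain P2, (P3+P4), (P5+P6)
(4) reduce the feedback loop with forward P1 and return (P2*(P3+P4)*(P5+P6))
So the answer for step 2 is parallel.

Final answer: parallel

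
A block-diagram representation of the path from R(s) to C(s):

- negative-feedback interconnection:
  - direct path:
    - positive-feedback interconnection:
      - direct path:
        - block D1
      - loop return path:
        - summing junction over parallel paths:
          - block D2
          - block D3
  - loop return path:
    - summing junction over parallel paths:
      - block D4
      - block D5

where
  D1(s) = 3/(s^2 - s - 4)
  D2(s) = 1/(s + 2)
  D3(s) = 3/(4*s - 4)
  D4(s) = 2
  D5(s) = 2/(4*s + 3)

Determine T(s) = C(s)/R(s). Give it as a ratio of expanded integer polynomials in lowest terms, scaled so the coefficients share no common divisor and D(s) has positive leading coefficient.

First reduce the diagram to T(s).

Step 1. add D2, D3 (parallel) = (7*s + 2)/(4*s^2 + 4*s - 8)
Step 2. collapse the loop (D1 forward, (D2+D3) return) = (12*s^2 + 12*s - 24)/(4*s^4 - 28*s^2 - 29*s + 26)
Step 3. combine D4, D5 in parallel = (8*s + 8)/(4*s + 3)
Step 4. apply the feedback formula to [D1/(1-D1*(D2+D3))], (D4+D5) - this is the overall T(s), already in the required normalized form

Answer: (48*s^3 + 84*s^2 - 60*s - 72)/(16*s^5 + 12*s^4 - 16*s^3 - 8*s^2 - 79*s - 114)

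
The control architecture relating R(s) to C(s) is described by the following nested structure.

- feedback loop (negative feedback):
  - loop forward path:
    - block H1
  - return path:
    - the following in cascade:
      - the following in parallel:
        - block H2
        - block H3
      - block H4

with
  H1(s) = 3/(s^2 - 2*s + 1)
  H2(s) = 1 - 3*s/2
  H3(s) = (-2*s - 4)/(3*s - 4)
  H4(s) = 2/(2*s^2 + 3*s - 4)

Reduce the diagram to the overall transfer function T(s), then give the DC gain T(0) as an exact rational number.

1. combine H2, H3 in parallel -> (-9*s^2 + 14*s - 16)/(6*s - 8)
2. series reduction of (H2+H3), H4 -> (-9*s^2 + 14*s - 16)/(6*s^3 + s^2 - 24*s + 16)
3. reduce the feedback loop with forward H1 and return ((H2+H3)*H4) -> (18*s^3 + 3*s^2 - 72*s + 48)/(6*s^5 - 11*s^4 - 20*s^3 + 38*s^2 - 14*s - 32)
DC gain: substitute s = 0 into T(s) from step 3: T(0) = 48/(-32) = -3/2.

Therefore the answer is -3/2.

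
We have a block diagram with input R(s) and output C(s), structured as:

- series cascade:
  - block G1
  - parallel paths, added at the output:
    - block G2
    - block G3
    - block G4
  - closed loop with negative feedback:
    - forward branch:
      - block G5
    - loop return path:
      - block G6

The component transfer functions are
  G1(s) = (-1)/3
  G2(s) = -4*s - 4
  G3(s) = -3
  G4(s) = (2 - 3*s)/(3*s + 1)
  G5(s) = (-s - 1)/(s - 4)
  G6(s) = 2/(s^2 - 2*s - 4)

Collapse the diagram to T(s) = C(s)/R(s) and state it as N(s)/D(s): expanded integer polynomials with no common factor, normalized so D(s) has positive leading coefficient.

(1) combine G2, G3, G4 in parallel gives (-12*s^2 - 28*s - 5)/(3*s + 1)
(2) close the feedback loop around G5, G6 gives (-s^3 + s^2 + 6*s + 4)/(s^3 - 6*s^2 + 2*s + 14)
(3) reduce the series chain G1, (G2+G3+G4), [G5/(1+G5*G6)], giving the overall T(s)

Answer: (-12*s^5 - 16*s^4 + 95*s^3 + 221*s^2 + 142*s + 20)/(9*s^4 - 51*s^3 + 132*s + 42)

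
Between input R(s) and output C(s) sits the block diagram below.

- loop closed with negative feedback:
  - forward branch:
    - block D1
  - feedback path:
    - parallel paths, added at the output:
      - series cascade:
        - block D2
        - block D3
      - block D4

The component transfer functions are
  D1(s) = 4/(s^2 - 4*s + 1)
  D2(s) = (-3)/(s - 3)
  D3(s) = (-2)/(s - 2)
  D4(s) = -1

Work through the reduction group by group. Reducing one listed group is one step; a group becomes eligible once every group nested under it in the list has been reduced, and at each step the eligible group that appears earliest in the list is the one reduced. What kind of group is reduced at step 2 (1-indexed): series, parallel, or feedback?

[1] reduce the series chain D2, D3
[2] reduce the parallel group (D2*D3), D4
[3] reduce the feedback loop with forward D1 and return ((D2*D3)+D4)
The group at step 2 is a parallel group.

Hence the answer: parallel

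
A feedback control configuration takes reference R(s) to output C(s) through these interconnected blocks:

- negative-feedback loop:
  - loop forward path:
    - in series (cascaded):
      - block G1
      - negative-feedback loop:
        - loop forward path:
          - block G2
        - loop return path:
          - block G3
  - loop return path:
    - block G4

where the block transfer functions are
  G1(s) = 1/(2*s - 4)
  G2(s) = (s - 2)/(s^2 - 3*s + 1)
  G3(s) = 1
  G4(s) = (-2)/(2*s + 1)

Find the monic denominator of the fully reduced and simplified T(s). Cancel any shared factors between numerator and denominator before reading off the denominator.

(1) feedback reduction of G2, G3 gives (s - 2)/(s^2 - 2*s - 1)
(2) combine G1, [G2/(1+G2*G3)] in series gives 1/(2*s^2 - 4*s - 2)
(3) close the feedback loop around (G1*[G2/(1+G2*G3)]), G4 gives (2*s + 1)/(4*s^3 - 6*s^2 - 8*s - 4)
Step 3 gives the fully reduced T(s), with no common factor left to cancel. The denominator's leading coefficient is 4, so divide each of its coefficients by 4 to get the monic form.

Hence the answer: s^3 - 3*s^2/2 - 2*s - 1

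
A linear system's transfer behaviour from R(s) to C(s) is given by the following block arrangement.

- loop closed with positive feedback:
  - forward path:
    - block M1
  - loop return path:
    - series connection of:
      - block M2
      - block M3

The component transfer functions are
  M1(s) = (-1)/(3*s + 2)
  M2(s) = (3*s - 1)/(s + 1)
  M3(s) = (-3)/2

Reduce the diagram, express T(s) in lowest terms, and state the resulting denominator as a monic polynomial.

The answer is s^2 + s/6 + 7/6.

Reasoning:
Step 1: cascade M2, M3: (3 - 9*s)/(2*s + 2)
Step 2: reduce the feedback loop with forward M1 and return (M2*M3): (-2*s - 2)/(6*s^2 + s + 7)
T(s) is the step-2 result (common factors already cancelled). Leading coefficient of the denominator: 6. Divide through by 6 for the monic polynomial.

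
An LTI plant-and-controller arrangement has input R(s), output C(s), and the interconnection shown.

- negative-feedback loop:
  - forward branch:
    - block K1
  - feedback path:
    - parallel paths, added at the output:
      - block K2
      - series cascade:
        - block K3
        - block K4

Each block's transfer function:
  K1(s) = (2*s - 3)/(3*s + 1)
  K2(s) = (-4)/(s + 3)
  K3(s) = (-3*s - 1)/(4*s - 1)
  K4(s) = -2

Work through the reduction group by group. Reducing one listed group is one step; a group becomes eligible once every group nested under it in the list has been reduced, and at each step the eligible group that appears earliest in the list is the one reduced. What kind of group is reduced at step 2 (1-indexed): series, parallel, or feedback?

Step 1: combine K3, K4 in series
Step 2: sum the parallel branches K2, (K3*K4)
Step 3: feedback reduction of K1, (K2+(K3*K4))
Step 2: parallel.

Answer: parallel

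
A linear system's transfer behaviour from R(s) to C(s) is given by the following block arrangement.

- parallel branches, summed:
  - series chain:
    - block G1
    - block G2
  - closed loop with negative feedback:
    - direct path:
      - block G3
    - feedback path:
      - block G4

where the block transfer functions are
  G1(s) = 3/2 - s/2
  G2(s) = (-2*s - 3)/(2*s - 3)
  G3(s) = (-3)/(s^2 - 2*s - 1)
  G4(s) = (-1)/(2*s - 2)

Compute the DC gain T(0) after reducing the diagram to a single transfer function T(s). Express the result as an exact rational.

Step 1. reduce the series chain G1, G2; result (2*s^2 - 3*s - 9)/(4*s - 6)
Step 2. close the feedback loop around G3, G4; result (6 - 6*s)/(2*s^3 - 6*s^2 + 2*s + 5)
Step 3. sum the parallel branches (G1*G2), [G3/(1+G3*G4)]; result (4*s^5 - 18*s^4 + 4*s^3 + 34*s^2 + 27*s - 81)/(8*s^4 - 36*s^3 + 44*s^2 + 8*s - 30)
The step-3 result is T(s). Setting s = 0: T(0) = -81/(-30) = 27/10.

Final answer: 27/10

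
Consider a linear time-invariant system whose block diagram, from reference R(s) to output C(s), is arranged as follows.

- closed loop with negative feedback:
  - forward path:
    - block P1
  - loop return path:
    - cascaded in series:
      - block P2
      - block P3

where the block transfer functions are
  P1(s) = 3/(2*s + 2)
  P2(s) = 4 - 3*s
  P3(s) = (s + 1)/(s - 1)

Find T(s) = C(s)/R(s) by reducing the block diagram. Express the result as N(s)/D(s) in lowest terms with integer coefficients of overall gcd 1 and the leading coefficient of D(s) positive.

(1) series reduction of P2, P3, giving (-3*s^2 + s + 4)/(s - 1)
(2) reduce the feedback loop with forward P1 and return (P2*P3), which is the overall transfer function T(s) = C(s)/R(s) in lowest terms

Final answer: (3 - 3*s)/(7*s^2 - 3*s - 10)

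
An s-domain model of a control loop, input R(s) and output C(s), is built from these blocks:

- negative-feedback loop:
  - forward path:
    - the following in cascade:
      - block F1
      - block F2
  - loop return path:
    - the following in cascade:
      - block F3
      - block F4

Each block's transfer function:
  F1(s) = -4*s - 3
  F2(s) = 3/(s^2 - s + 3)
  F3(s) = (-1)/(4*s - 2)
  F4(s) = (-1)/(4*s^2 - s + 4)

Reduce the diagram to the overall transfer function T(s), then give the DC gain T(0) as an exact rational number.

(1) combine F1, F2 in series: (-12*s - 9)/(s^2 - s + 3)
(2) cascade F3, F4: 1/(16*s^3 - 12*s^2 + 18*s - 8)
(3) collapse the loop ((F1*F2) forward, (F3*F4) return): (-192*s^4 - 108*s^2 - 66*s + 72)/(16*s^5 - 28*s^4 + 78*s^3 - 62*s^2 + 50*s - 33)
DC gain: substitute s = 0 into T(s) from step 3: T(0) = 72/(-33) = -24/11.

Final answer: -24/11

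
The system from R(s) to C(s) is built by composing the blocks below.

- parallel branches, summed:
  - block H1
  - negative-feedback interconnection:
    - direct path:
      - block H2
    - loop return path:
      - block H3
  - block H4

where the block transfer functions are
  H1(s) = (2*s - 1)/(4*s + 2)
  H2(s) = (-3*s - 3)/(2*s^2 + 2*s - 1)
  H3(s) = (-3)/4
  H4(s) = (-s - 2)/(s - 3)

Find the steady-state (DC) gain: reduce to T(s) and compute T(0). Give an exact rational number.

[1] collapse the loop (H2 forward, H3 return): (-12*s - 12)/(8*s^2 + 17*s + 5)
[2] reduce the parallel group H1, [H2/(1+H2*H3)], H4: (-16*s^4 - 218*s^3 - 235*s^2 + 90*s + 67)/(32*s^4 - 12*s^3 - 198*s^2 - 152*s - 30)
DC gain: substitute s = 0 into T(s) from step 2: T(0) = 67/(-30) = -67/30.

Therefore the answer is -67/30.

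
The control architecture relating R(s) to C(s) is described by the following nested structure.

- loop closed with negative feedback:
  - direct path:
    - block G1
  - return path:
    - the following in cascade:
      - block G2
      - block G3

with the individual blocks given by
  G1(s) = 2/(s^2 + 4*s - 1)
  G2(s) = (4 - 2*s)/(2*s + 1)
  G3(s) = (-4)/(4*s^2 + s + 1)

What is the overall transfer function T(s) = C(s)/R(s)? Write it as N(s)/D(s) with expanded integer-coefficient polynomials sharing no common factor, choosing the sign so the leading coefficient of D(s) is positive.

First reduce the diagram to T(s).

Step 1: reduce the series chain G2, G3 = (8*s - 16)/(8*s^3 + 6*s^2 + 3*s + 1)
Step 2: reduce the feedback loop with forward G1 and return (G2*G3), giving the overall T(s)

Answer: (16*s^3 + 12*s^2 + 6*s + 2)/(8*s^5 + 38*s^4 + 19*s^3 + 7*s^2 + 17*s - 33)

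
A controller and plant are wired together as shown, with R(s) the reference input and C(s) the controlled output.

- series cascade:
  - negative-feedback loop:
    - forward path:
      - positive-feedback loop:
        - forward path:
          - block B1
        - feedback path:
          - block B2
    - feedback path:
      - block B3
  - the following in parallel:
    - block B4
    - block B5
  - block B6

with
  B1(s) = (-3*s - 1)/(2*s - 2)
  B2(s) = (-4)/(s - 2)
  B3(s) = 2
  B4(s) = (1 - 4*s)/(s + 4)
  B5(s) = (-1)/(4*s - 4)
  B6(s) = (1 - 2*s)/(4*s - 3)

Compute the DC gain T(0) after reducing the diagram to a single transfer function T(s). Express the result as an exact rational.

1. feedback reduction of B1, B2 gives (-3*s^2 + 5*s + 2)/(2*s^2 - 18*s)
2. collapse the loop ([B1/(1-B1*B2)] forward, B3 return) gives (3*s^2 - 5*s - 2)/(4*s^2 + 8*s - 4)
3. combine B4, B5 in parallel gives (-16*s^2 + 19*s - 8)/(4*s^2 + 12*s - 16)
4. series reduction of [[B1/(1-B1*B2)]/(1+[B1/(1-B1*B2)]*B3)], (B4+B5), B6 gives (96*s^5 - 322*s^4 + 311*s^3 - 91*s^2 - 30*s + 16)/(64*s^5 + 272*s^4 - 176*s^3 - 752*s^2 + 784*s - 192)
Evaluating the step-4 result (the overall T(s)) at s = 0 gives T(0) = 16/(-192) = -1/12.

Therefore the answer is -1/12.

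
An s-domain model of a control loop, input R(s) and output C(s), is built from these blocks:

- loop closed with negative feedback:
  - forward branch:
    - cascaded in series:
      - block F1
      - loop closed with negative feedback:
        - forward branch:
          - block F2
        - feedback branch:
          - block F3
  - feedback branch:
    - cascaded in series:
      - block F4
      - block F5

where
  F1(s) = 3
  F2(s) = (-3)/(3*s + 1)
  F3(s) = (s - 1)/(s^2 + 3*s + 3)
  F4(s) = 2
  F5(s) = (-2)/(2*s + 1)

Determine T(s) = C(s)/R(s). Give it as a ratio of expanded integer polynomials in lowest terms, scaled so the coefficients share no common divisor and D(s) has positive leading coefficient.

The answer is (-18*s^3 - 63*s^2 - 81*s - 27)/(6*s^4 + 23*s^3 + 64*s^2 + 129*s + 114).

Reasoning:
Step 1 - close the feedback loop around F2, F3, giving (-3*s^2 - 9*s - 9)/(3*s^3 + 10*s^2 + 9*s + 6)
Step 2 - cascade F1, [F2/(1+F2*F3)], giving (-9*s^2 - 27*s - 27)/(3*s^3 + 10*s^2 + 9*s + 6)
Step 3 - series reduction of F4, F5, giving (-4)/(2*s + 1)
Step 4 - apply the feedback formula to (F1*[F2/(1+F2*F3)]), (F4*F5), giving the overall T(s)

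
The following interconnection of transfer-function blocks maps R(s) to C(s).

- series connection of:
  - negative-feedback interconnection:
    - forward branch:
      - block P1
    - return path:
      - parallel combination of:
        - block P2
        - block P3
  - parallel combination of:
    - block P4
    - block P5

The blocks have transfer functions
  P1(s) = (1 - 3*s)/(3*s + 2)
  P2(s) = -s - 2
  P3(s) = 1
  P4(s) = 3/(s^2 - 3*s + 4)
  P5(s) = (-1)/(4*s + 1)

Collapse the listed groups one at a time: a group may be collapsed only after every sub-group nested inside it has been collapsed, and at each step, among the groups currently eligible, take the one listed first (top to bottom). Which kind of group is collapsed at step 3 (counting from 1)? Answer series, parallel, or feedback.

(1) add P2, P3 (parallel)
(2) collapse the loop (P1 forward, (P2+P3) return)
(3) reduce the parallel group P4, P5
(4) reduce the series chain [P1/(1+P1*(P2+P3))], (P4+P5)
The group at step 3 is a parallel group.

Answer: parallel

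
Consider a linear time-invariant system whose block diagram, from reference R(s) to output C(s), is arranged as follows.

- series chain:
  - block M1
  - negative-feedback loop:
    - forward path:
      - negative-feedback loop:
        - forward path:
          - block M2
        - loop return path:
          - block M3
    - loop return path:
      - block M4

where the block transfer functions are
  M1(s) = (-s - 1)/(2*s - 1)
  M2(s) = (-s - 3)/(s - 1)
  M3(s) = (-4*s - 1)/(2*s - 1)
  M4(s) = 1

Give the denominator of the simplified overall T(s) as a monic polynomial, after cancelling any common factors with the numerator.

Reducing step by step:

1. feedback reduction of M2, M3 gives (-2*s^2 - 5*s + 3)/(6*s^2 + 10*s + 4)
2. feedback reduction of [M2/(1+M2*M3)], M4 gives (-2*s^2 - 5*s + 3)/(4*s^2 + 5*s + 7)
3. cascade M1, [[M2/(1+M2*M3)]/(1+[M2/(1+M2*M3)]*M4)] gives (s^2 + 4*s + 3)/(4*s^2 + 5*s + 7)
T(s) is the step-3 result (common factors already cancelled). Leading coefficient of the denominator: 4. Divide through by 4 for the monic polynomial.

Answer: s^2 + 5*s/4 + 7/4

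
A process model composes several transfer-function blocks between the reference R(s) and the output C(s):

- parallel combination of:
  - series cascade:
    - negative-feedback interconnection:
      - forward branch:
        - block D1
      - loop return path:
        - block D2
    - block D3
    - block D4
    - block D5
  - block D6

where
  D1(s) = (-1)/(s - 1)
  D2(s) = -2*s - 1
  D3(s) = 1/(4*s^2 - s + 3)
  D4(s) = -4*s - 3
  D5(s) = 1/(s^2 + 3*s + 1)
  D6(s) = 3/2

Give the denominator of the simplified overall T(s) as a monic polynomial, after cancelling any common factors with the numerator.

The answer is s^5 + 11*s^4/4 + s^3 + 2*s^2 + 3*s/4.

Reasoning:
[1] apply the feedback formula to D1, D2 = (-1)/(3*s)
[2] series reduction of [D1/(1+D1*D2)], D3, D4, D5 = (4*s + 3)/(12*s^5 + 33*s^4 + 12*s^3 + 24*s^2 + 9*s)
[3] parallel reduction of ([D1/(1+D1*D2)]*D3*D4*D5), D6 = (36*s^5 + 99*s^4 + 36*s^3 + 72*s^2 + 35*s + 6)/(24*s^5 + 66*s^4 + 24*s^3 + 48*s^2 + 18*s)
Step 3 gives the fully reduced T(s), with no common factor left to cancel. The denominator's leading coefficient is 24, so divide each of its coefficients by 24 to get the monic form.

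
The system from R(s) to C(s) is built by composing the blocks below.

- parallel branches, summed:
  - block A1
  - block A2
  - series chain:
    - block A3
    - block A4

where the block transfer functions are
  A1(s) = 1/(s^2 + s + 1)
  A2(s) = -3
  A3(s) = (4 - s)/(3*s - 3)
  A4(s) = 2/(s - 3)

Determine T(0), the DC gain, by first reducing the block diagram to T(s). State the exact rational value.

Step 1 - reduce the series chain A3, A4: (8 - 2*s)/(3*s^2 - 12*s + 9)
Step 2 - reduce the parallel group A1, A2, (A3*A4): (-9*s^4 + 25*s^3 + 9*s^2 + 3*s - 10)/(3*s^4 - 9*s^3 - 3*s + 9)
Evaluating the step-2 result (the overall T(s)) at s = 0 gives T(0) = -10/9.

Therefore the answer is -10/9.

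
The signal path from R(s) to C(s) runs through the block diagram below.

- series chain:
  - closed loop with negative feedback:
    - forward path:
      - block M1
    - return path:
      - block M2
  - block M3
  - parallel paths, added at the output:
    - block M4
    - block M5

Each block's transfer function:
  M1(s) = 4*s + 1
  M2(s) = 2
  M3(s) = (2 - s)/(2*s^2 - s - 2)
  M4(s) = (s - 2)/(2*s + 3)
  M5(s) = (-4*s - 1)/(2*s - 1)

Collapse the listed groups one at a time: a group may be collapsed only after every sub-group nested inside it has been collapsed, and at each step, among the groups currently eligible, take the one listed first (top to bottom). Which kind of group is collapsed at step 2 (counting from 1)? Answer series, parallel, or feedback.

[1] feedback reduction of M1, M2
[2] sum the parallel branches M4, M5
[3] cascade [M1/(1+M1*M2)], M3, (M4+M5)
The group at step 2 is a parallel group.

Therefore the answer is parallel.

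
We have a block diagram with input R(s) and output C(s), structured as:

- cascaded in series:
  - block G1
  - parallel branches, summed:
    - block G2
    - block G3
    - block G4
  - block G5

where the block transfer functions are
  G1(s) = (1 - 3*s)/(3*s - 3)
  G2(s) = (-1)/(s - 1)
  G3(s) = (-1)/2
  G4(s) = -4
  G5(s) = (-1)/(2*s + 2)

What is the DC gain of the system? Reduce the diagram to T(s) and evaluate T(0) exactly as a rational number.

Step 1: parallel reduction of G2, G3, G4 -> (7 - 9*s)/(2*s - 2)
Step 2: cascade G1, (G2+G3+G4), G5 -> (-27*s^2 + 30*s - 7)/(12*s^3 - 12*s^2 - 12*s + 12)
Evaluating the step-2 result (the overall T(s)) at s = 0 gives T(0) = -7/12.

Answer: -7/12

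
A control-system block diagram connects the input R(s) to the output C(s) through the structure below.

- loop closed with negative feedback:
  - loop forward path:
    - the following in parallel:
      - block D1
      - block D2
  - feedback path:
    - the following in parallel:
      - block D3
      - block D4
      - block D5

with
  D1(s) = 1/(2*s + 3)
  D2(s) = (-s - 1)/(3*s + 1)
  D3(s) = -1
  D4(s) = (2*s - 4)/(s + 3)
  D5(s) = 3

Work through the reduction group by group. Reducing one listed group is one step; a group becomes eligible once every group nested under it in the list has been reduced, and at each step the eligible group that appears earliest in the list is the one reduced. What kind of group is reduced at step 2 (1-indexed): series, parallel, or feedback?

The answer is parallel.

Reasoning:
[1] reduce the parallel group D1, D2
[2] sum the parallel branches D3, D4, D5
[3] close the feedback loop around (D1+D2), (D3+D4+D5)
The group at step 2 is a parallel group.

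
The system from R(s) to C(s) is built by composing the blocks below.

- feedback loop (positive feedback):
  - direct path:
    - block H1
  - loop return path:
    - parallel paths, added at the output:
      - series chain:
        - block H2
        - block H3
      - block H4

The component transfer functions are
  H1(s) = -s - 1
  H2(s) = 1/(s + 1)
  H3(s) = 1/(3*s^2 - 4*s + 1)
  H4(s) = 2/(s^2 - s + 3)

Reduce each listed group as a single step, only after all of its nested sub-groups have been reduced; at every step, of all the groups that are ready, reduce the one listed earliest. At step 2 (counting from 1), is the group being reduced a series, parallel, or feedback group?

Step 1: multiply H2, H3 (series)
Step 2: sum the parallel branches (H2*H3), H4
Step 3: close the feedback loop around H1, ((H2*H3)+H4)
Step 2 collapses a parallel group.

Hence the answer: parallel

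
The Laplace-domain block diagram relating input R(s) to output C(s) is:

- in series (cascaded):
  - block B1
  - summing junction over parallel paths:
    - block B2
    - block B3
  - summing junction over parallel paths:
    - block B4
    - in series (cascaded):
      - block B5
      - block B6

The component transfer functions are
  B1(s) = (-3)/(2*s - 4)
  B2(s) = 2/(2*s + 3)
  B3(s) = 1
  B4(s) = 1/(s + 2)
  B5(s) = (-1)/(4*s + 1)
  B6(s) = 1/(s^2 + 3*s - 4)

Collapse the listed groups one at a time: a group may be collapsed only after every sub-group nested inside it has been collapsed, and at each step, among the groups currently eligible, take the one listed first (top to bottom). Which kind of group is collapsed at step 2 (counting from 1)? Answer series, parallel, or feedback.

Reducing step by step:

[1] reduce the parallel group B2, B3
[2] series reduction of B5, B6
[3] combine B4, (B5*B6) in parallel
[4] cascade B1, (B2+B3), (B4+(B5*B6))
So the answer for step 2 is series.

Answer: series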